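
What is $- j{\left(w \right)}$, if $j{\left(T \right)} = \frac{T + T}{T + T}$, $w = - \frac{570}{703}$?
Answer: $-1$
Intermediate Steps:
$w = - \frac{30}{37}$ ($w = \left(-570\right) \frac{1}{703} = - \frac{30}{37} \approx -0.81081$)
$j{\left(T \right)} = 1$ ($j{\left(T \right)} = \frac{2 T}{2 T} = 2 T \frac{1}{2 T} = 1$)
$- j{\left(w \right)} = \left(-1\right) 1 = -1$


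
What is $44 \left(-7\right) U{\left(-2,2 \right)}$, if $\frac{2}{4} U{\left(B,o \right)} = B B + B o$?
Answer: $0$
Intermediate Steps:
$U{\left(B,o \right)} = 2 B^{2} + 2 B o$ ($U{\left(B,o \right)} = 2 \left(B B + B o\right) = 2 \left(B^{2} + B o\right) = 2 B^{2} + 2 B o$)
$44 \left(-7\right) U{\left(-2,2 \right)} = 44 \left(-7\right) 2 \left(-2\right) \left(-2 + 2\right) = - 308 \cdot 2 \left(-2\right) 0 = \left(-308\right) 0 = 0$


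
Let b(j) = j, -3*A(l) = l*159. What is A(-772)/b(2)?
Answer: 20458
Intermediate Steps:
A(l) = -53*l (A(l) = -l*159/3 = -53*l)
A(-772)/b(2) = -53*(-772)/2 = 40916*(½) = 20458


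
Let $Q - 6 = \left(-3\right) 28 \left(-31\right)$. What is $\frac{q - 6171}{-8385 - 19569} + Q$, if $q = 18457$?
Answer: $\frac{36473827}{13977} \approx 2609.6$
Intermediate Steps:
$Q = 2610$ ($Q = 6 + \left(-3\right) 28 \left(-31\right) = 6 - -2604 = 6 + 2604 = 2610$)
$\frac{q - 6171}{-8385 - 19569} + Q = \frac{18457 - 6171}{-8385 - 19569} + 2610 = \frac{12286}{-27954} + 2610 = 12286 \left(- \frac{1}{27954}\right) + 2610 = - \frac{6143}{13977} + 2610 = \frac{36473827}{13977}$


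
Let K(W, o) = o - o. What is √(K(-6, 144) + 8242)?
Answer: √8242 ≈ 90.785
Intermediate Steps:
K(W, o) = 0
√(K(-6, 144) + 8242) = √(0 + 8242) = √8242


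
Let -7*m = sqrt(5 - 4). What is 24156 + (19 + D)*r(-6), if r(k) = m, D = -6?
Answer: 169079/7 ≈ 24154.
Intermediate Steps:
m = -1/7 (m = -sqrt(5 - 4)/7 = -sqrt(1)/7 = -1/7*1 = -1/7 ≈ -0.14286)
r(k) = -1/7
24156 + (19 + D)*r(-6) = 24156 + (19 - 6)*(-1/7) = 24156 + 13*(-1/7) = 24156 - 13/7 = 169079/7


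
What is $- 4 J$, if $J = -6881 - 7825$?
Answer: $58824$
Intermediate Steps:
$J = -14706$
$- 4 J = \left(-4\right) \left(-14706\right) = 58824$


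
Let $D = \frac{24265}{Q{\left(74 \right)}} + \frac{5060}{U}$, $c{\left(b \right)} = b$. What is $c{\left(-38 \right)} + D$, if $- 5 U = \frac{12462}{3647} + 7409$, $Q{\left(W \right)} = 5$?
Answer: $\frac{26014407035}{5406617} \approx 4811.6$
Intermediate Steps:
$U = - \frac{5406617}{3647}$ ($U = - \frac{\frac{12462}{3647} + 7409}{5} = \left(- \frac{1}{5}\right) \frac{27033085}{3647} = - \frac{5406617}{3647} \approx -1482.5$)
$D = \frac{26219858481}{5406617}$ ($D = \frac{24265}{5} + \frac{5060}{- \frac{5406617}{3647}} = 24265 \cdot \frac{1}{5} + 5060 \left(- \frac{3647}{5406617}\right) = 4853 - \frac{18453820}{5406617} = \frac{26219858481}{5406617} \approx 4849.6$)
$c{\left(-38 \right)} + D = -38 + \frac{26219858481}{5406617} = \frac{26014407035}{5406617}$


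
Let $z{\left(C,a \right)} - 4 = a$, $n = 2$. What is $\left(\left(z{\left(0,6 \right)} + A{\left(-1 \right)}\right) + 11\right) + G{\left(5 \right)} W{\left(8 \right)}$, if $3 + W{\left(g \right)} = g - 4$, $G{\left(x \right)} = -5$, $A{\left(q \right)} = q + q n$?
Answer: $13$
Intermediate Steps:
$A{\left(q \right)} = 3 q$ ($A{\left(q \right)} = q + q 2 = q + 2 q = 3 q$)
$z{\left(C,a \right)} = 4 + a$
$W{\left(g \right)} = -7 + g$ ($W{\left(g \right)} = -3 + \left(g - 4\right) = -3 + \left(-4 + g\right) = -7 + g$)
$\left(\left(z{\left(0,6 \right)} + A{\left(-1 \right)}\right) + 11\right) + G{\left(5 \right)} W{\left(8 \right)} = \left(\left(\left(4 + 6\right) + 3 \left(-1\right)\right) + 11\right) - 5 \left(-7 + 8\right) = \left(\left(10 - 3\right) + 11\right) - 5 = \left(7 + 11\right) - 5 = 18 - 5 = 13$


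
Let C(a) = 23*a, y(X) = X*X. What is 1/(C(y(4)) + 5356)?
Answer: 1/5724 ≈ 0.00017470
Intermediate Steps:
y(X) = X²
1/(C(y(4)) + 5356) = 1/(23*4² + 5356) = 1/(23*16 + 5356) = 1/(368 + 5356) = 1/5724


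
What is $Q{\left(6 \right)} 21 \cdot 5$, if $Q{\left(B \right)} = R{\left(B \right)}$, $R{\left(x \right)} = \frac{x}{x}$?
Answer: $105$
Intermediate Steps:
$R{\left(x \right)} = 1$
$Q{\left(B \right)} = 1$
$Q{\left(6 \right)} 21 \cdot 5 = 1 \cdot 21 \cdot 5 = 21 \cdot 5 = 105$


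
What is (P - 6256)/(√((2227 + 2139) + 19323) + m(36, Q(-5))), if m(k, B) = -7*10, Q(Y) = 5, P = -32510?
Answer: -904540/6263 - 12922*√23689/6263 ≈ -461.98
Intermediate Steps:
m(k, B) = -70
(P - 6256)/(√((2227 + 2139) + 19323) + m(36, Q(-5))) = (-32510 - 6256)/(√((2227 + 2139) + 19323) - 70) = -38766/(√(4366 + 19323) - 70) = -38766/(√23689 - 70) = -38766/(-70 + √23689)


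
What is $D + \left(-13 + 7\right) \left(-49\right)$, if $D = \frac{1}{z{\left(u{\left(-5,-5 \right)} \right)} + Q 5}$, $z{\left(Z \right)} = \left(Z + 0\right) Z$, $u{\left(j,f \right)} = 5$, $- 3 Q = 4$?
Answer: $\frac{16173}{55} \approx 294.05$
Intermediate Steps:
$Q = - \frac{4}{3}$ ($Q = \left(- \frac{1}{3}\right) 4 = - \frac{4}{3} \approx -1.3333$)
$z{\left(Z \right)} = Z^{2}$ ($z{\left(Z \right)} = Z Z = Z^{2}$)
$D = \frac{3}{55}$ ($D = \frac{1}{5^{2} - \frac{20}{3}} = \frac{1}{25 - \frac{20}{3}} = \frac{1}{\frac{55}{3}} = \frac{3}{55} \approx 0.054545$)
$D + \left(-13 + 7\right) \left(-49\right) = \frac{3}{55} + \left(-13 + 7\right) \left(-49\right) = \frac{3}{55} - -294 = \frac{3}{55} + 294 = \frac{16173}{55}$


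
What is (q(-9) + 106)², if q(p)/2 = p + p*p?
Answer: 62500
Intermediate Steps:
q(p) = 2*p + 2*p² (q(p) = 2*(p + p*p) = 2*(p + p²) = 2*p + 2*p²)
(q(-9) + 106)² = (2*(-9)*(1 - 9) + 106)² = (2*(-9)*(-8) + 106)² = (144 + 106)² = 250² = 62500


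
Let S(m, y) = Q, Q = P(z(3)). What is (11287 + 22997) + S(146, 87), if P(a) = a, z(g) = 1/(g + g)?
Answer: 205705/6 ≈ 34284.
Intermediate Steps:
z(g) = 1/(2*g)
Q = ⅙ (Q = (½)/3 = (½)*(⅓) = ⅙ ≈ 0.16667)
S(m, y) = ⅙
(11287 + 22997) + S(146, 87) = (11287 + 22997) + ⅙ = 34284 + ⅙ = 205705/6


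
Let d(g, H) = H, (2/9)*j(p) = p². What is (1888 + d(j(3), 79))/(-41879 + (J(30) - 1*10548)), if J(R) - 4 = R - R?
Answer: -281/7489 ≈ -0.037522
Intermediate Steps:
J(R) = 4 (J(R) = 4 + (R - R) = 4 + 0 = 4)
j(p) = 9*p²/2
(1888 + d(j(3), 79))/(-41879 + (J(30) - 1*10548)) = (1888 + 79)/(-41879 + (4 - 1*10548)) = 1967/(-41879 + (4 - 10548)) = 1967/(-41879 - 10544) = 1967/(-52423) = 1967*(-1/52423) = -281/7489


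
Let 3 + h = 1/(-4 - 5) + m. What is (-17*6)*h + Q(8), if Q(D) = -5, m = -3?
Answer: 1855/3 ≈ 618.33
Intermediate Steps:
h = -55/9 (h = -3 + (1/(-4 - 5) - 3) = -3 + (1/(-9) - 3) = -3 + (1*(-1/9) - 3) = -3 + (-1/9 - 3) = -3 - 28/9 = -55/9 ≈ -6.1111)
(-17*6)*h + Q(8) = -17*6*(-55/9) - 5 = -102*(-55/9) - 5 = 1870/3 - 5 = 1855/3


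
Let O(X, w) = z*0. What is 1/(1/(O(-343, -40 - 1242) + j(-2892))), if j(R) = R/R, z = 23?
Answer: 1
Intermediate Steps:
O(X, w) = 0 (O(X, w) = 23*0 = 0)
j(R) = 1
1/(1/(O(-343, -40 - 1242) + j(-2892))) = 1/(1/(0 + 1)) = 1/(1/1) = 1/1 = 1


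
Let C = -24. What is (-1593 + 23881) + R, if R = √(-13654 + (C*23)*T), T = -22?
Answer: 22288 + I*√1510 ≈ 22288.0 + 38.859*I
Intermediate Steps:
R = I*√1510 (R = √(-13654 - 24*23*(-22)) = √(-13654 - 552*(-22)) = √(-13654 + 12144) = √(-1510) = I*√1510 ≈ 38.859*I)
(-1593 + 23881) + R = (-1593 + 23881) + I*√1510 = 22288 + I*√1510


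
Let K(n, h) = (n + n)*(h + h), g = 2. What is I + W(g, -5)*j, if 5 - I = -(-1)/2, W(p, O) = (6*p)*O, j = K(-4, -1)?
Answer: -1911/2 ≈ -955.50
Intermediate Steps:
K(n, h) = 4*h*n (K(n, h) = (2*n)*(2*h) = 4*h*n)
j = 16 (j = 4*(-1)*(-4) = 16)
W(p, O) = 6*O*p
I = 9/2 (I = 5 - (-1)*(-1/2) = 5 - (-1)*(-1*½) = 5 - (-1)*(-1)/2 = 5 - 1*½ = 5 - ½ = 9/2 ≈ 4.5000)
I + W(g, -5)*j = 9/2 + (6*(-5)*2)*16 = 9/2 - 60*16 = 9/2 - 960 = -1911/2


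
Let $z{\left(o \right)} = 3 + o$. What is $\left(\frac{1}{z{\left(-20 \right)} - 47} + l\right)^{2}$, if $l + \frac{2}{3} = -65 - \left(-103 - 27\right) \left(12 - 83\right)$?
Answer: $\frac{3185407522441}{36864} \approx 8.641 \cdot 10^{7}$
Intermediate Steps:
$l = - \frac{27887}{3}$ ($l = - \frac{2}{3} - \left(65 + \left(-103 - 27\right) \left(12 - 83\right)\right) = - \frac{2}{3} - \left(65 - -9230\right) = - \frac{2}{3} - 9295 = - \frac{27887}{3} \approx -9295.7$)
$\left(\frac{1}{z{\left(-20 \right)} - 47} + l\right)^{2} = \left(\frac{1}{\left(3 - 20\right) - 47} - \frac{27887}{3}\right)^{2} = \left(\frac{1}{-17 - 47} - \frac{27887}{3}\right)^{2} = \left(\frac{1}{-64} - \frac{27887}{3}\right)^{2} = \left(- \frac{1}{64} - \frac{27887}{3}\right)^{2} = \left(- \frac{1784771}{192}\right)^{2} = \frac{3185407522441}{36864}$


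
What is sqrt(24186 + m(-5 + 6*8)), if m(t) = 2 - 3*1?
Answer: sqrt(24185) ≈ 155.52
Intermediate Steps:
m(t) = -1 (m(t) = 2 - 3 = -1)
sqrt(24186 + m(-5 + 6*8)) = sqrt(24186 - 1) = sqrt(24185)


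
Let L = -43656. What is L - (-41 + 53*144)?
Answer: -51247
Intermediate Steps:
L - (-41 + 53*144) = -43656 - (-41 + 53*144) = -43656 - (-41 + 7632) = -43656 - 1*7591 = -43656 - 7591 = -51247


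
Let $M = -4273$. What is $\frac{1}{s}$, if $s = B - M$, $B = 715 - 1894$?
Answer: $\frac{1}{3094} \approx 0.00032321$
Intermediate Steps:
$B = -1179$
$s = 3094$ ($s = -1179 - -4273 = -1179 + 4273 = 3094$)
$\frac{1}{s} = \frac{1}{3094}$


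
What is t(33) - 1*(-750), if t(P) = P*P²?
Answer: 36687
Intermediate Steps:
t(P) = P³
t(33) - 1*(-750) = 33³ - 1*(-750) = 35937 + 750 = 36687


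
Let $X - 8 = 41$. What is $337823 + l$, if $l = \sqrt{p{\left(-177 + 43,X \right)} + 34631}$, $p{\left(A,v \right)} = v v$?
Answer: $337823 + 2 \sqrt{9258} \approx 3.3802 \cdot 10^{5}$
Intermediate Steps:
$X = 49$ ($X = 8 + 41 = 49$)
$p{\left(A,v \right)} = v^{2}$
$l = 2 \sqrt{9258}$ ($l = \sqrt{49^{2} + 34631} = \sqrt{2401 + 34631} = \sqrt{37032} = 2 \sqrt{9258} \approx 192.44$)
$337823 + l = 337823 + 2 \sqrt{9258}$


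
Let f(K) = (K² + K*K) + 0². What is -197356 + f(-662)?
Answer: 679132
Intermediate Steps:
f(K) = 2*K² (f(K) = (K² + K²) + 0 = 2*K² + 0 = 2*K²)
-197356 + f(-662) = -197356 + 2*(-662)² = -197356 + 2*438244 = -197356 + 876488 = 679132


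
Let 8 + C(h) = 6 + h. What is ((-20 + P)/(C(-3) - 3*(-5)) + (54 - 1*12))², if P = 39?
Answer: 192721/100 ≈ 1927.2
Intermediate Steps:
C(h) = -2 + h (C(h) = -8 + (6 + h) = -2 + h)
((-20 + P)/(C(-3) - 3*(-5)) + (54 - 1*12))² = ((-20 + 39)/((-2 - 3) - 3*(-5)) + (54 - 1*12))² = (19/(-5 + 15) + (54 - 12))² = (19/10 + 42)² = (439/10)² = 192721/100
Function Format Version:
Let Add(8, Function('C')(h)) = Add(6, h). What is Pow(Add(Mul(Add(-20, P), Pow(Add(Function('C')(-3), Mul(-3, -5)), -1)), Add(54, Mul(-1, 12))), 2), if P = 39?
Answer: Rational(192721, 100) ≈ 1927.2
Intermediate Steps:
Function('C')(h) = Add(-2, h) (Function('C')(h) = Add(-8, Add(6, h)) = Add(-2, h))
Pow(Add(Mul(Add(-20, P), Pow(Add(Function('C')(-3), Mul(-3, -5)), -1)), Add(54, Mul(-1, 12))), 2) = Pow(Add(Mul(Add(-20, 39), Pow(Add(Add(-2, -3), Mul(-3, -5)), -1)), Add(54, Mul(-1, 12))), 2) = Pow(Add(Mul(19, Pow(Add(-5, 15), -1)), Add(54, -12)), 2) = Pow(Add(Mul(19, Pow(10, -1)), 42), 2) = Pow(Add(Mul(19, Rational(1, 10)), 42), 2) = Pow(Add(Rational(19, 10), 42), 2) = Pow(Rational(439, 10), 2) = Rational(192721, 100)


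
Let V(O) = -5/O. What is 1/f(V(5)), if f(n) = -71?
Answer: -1/71 ≈ -0.014085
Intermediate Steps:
1/f(V(5)) = 1/(-71) = -1/71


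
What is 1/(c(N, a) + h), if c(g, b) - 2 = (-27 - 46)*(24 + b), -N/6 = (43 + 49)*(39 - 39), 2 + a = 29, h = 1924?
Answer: -1/1797 ≈ -0.00055648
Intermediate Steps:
a = 27 (a = -2 + 29 = 27)
N = 0 (N = -6*(43 + 49)*(39 - 39) = -552*0 = -6*0 = 0)
c(g, b) = -1750 - 73*b (c(g, b) = 2 + (-27 - 46)*(24 + b) = 2 - 73*(24 + b) = 2 + (-1752 - 73*b) = -1750 - 73*b)
1/(c(N, a) + h) = 1/((-1750 - 73*27) + 1924) = 1/((-1750 - 1971) + 1924) = 1/(-3721 + 1924) = 1/(-1797) = -1/1797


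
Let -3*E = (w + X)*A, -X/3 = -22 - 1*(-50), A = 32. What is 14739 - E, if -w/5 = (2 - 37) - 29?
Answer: 51769/3 ≈ 17256.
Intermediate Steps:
w = 320 (w = -5*((2 - 37) - 29) = -5*(-35 - 29) = -5*(-64) = 320)
X = -84 (X = -3*(-22 - 1*(-50)) = -3*(-22 + 50) = -3*28 = -84)
E = -7552/3 (E = -(320 - 84)*32/3 = -236*32/3 = -1/3*7552 = -7552/3 ≈ -2517.3)
14739 - E = 14739 - 1*(-7552/3) = 14739 + 7552/3 = 51769/3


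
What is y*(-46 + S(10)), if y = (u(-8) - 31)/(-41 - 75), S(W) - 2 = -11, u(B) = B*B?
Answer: 1815/116 ≈ 15.647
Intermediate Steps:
u(B) = B²
S(W) = -9 (S(W) = 2 - 11 = -9)
y = -33/116 (y = ((-8)² - 31)/(-41 - 75) = (64 - 31)/(-116) = 33*(-1/116) = -33/116 ≈ -0.28448)
y*(-46 + S(10)) = -33*(-46 - 9)/116 = -33/116*(-55) = 1815/116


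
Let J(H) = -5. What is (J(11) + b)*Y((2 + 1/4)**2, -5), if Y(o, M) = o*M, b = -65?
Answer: 14175/8 ≈ 1771.9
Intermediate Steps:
Y(o, M) = M*o
(J(11) + b)*Y((2 + 1/4)**2, -5) = (-5 - 65)*(-5*(2 + 1/4)**2) = -(-350)*(2 + 1*(1/4))**2 = -(-350)*(2 + 1/4)**2 = -(-350)*(9/4)**2 = -(-350)*81/16 = -70*(-405/16) = 14175/8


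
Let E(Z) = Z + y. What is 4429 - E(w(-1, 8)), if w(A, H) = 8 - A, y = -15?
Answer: 4435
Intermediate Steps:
E(Z) = -15 + Z (E(Z) = Z - 15 = -15 + Z)
4429 - E(w(-1, 8)) = 4429 - (-15 + (8 - 1*(-1))) = 4429 - (-15 + (8 + 1)) = 4429 - (-15 + 9) = 4429 - 1*(-6) = 4429 + 6 = 4435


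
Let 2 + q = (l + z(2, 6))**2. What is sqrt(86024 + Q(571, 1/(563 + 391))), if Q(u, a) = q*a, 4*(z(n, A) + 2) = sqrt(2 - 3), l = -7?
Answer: sqrt(139185589494 - 7632*I)/1272 ≈ 293.3 - 8.0413e-6*I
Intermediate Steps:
z(n, A) = -2 + I/4 (z(n, A) = -2 + sqrt(2 - 3)/4 = -2 + sqrt(-1)/4 = -2 + I/4)
q = -2 + (-9 + I/4)**2 (q = -2 + (-7 + (-2 + I/4))**2 = -2 + (-9 + I/4)**2 ≈ 78.938 - 4.5*I)
Q(u, a) = a*(1263/16 - 9*I/2) (Q(u, a) = (1263/16 - 9*I/2)*a = a*(1263/16 - 9*I/2))
sqrt(86024 + Q(571, 1/(563 + 391))) = sqrt(86024 + (1263 - 72*I)/(16*(563 + 391))) = sqrt(86024 + (1/16)*(1263 - 72*I)/954) = sqrt(86024 + (1/16)*(1/954)*(1263 - 72*I)) = sqrt(86024 + (421/5088 - I/212)) = sqrt(437690533/5088 - I/212)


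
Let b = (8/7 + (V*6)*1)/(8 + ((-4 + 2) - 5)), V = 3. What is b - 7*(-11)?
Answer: 673/7 ≈ 96.143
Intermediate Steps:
b = 134/7 (b = (8/7 + (3*6)*1)/(8 + ((-4 + 2) - 5)) = (8*(⅐) + 18*1)/(8 + (-2 - 5)) = (8/7 + 18)/(8 - 7) = (134/7)/1 = (134/7)*1 = 134/7 ≈ 19.143)
b - 7*(-11) = 134/7 - 7*(-11) = 134/7 + 77 = 673/7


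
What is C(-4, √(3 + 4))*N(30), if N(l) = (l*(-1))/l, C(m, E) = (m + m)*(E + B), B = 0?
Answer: 8*√7 ≈ 21.166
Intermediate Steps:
C(m, E) = 2*E*m (C(m, E) = (m + m)*(E + 0) = (2*m)*E = 2*E*m)
N(l) = -1 (N(l) = (-l)/l = -1)
C(-4, √(3 + 4))*N(30) = (2*√(3 + 4)*(-4))*(-1) = (2*√7*(-4))*(-1) = -8*√7*(-1) = 8*√7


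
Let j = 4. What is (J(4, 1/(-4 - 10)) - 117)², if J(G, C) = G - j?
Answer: 13689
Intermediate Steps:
J(G, C) = -4 + G (J(G, C) = G - 1*4 = G - 4 = -4 + G)
(J(4, 1/(-4 - 10)) - 117)² = ((-4 + 4) - 117)² = (0 - 117)² = (-117)² = 13689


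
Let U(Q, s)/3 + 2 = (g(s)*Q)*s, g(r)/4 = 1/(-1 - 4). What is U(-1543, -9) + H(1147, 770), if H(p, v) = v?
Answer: -162824/5 ≈ -32565.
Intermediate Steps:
g(r) = -4/5 (g(r) = 4/(-1 - 4) = 4/(-5) = 4*(-1/5) = -4/5)
U(Q, s) = -6 - 12*Q*s/5 (U(Q, s) = -6 + 3*((-4*Q/5)*s) = -6 + 3*(-4*Q*s/5) = -6 - 12*Q*s/5)
U(-1543, -9) + H(1147, 770) = (-6 - 12/5*(-1543)*(-9)) + 770 = (-6 - 166644/5) + 770 = -166674/5 + 770 = -162824/5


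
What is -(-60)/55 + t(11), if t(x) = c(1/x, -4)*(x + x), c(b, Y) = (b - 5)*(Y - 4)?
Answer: 9516/11 ≈ 865.09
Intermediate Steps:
c(b, Y) = (-5 + b)*(-4 + Y)
t(x) = 2*x*(40 - 8/x) (t(x) = (20 - 5*(-4) - 4/x - 4/x)*(x + x) = (20 + 20 - 4/x - 4/x)*(2*x) = (40 - 8/x)*(2*x) = 2*x*(40 - 8/x))
-(-60)/55 + t(11) = -(-60)/55 + (-16 + 80*11) = -(-60)/55 + (-16 + 880) = -20*(-3/55) + 864 = 12/11 + 864 = 9516/11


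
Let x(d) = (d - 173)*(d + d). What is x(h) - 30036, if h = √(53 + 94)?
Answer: -29742 - 2422*√3 ≈ -33937.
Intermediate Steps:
h = 7*√3 (h = √147 = 7*√3 ≈ 12.124)
x(d) = 2*d*(-173 + d) (x(d) = (-173 + d)*(2*d) = 2*d*(-173 + d))
x(h) - 30036 = 2*(7*√3)*(-173 + 7*√3) - 30036 = 14*√3*(-173 + 7*√3) - 30036 = -30036 + 14*√3*(-173 + 7*√3)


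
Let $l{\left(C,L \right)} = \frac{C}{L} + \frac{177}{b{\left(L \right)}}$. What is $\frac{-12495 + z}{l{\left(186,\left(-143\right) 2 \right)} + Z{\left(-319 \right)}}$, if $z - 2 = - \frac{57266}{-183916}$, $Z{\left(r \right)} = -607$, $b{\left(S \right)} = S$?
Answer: $\frac{14934434593}{727157885} \approx 20.538$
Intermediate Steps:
$z = \frac{212549}{91958}$ ($z = 2 - \frac{57266}{-183916} = 2 - - \frac{28633}{91958} = 2 + \frac{28633}{91958} = \frac{212549}{91958} \approx 2.3114$)
$l{\left(C,L \right)} = \frac{177}{L} + \frac{C}{L}$ ($l{\left(C,L \right)} = \frac{C}{L} + \frac{177}{L} = \frac{177}{L} + \frac{C}{L}$)
$\frac{-12495 + z}{l{\left(186,\left(-143\right) 2 \right)} + Z{\left(-319 \right)}} = \frac{-12495 + \frac{212549}{91958}}{\frac{177 + 186}{\left(-143\right) 2} - 607} = - \frac{1148802661}{91958 \left(\frac{1}{-286} \cdot 363 - 607\right)} = - \frac{1148802661}{91958 \left(\left(- \frac{1}{286}\right) 363 - 607\right)} = - \frac{1148802661}{91958 \left(- \frac{33}{26} - 607\right)} = - \frac{1148802661}{91958 \left(- \frac{15815}{26}\right)} = \left(- \frac{1148802661}{91958}\right) \left(- \frac{26}{15815}\right) = \frac{14934434593}{727157885}$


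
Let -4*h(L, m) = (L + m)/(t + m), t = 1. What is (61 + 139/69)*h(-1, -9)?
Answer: -5435/276 ≈ -19.692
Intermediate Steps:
h(L, m) = -(L + m)/(4*(1 + m))
(61 + 139/69)*h(-1, -9) = (61 + 139/69)*((-1*(-1) - 1*(-9))/(4*(1 - 9))) = (61 + 139*(1/69))*((¼)*(1 + 9)/(-8)) = (61 + 139/69)*((¼)*(-⅛)*10) = (4348/69)*(-5/16) = -5435/276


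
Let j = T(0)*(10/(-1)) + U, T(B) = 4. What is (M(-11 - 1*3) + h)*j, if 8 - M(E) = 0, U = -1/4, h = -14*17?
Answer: 18515/2 ≈ 9257.5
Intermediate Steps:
h = -238
U = -¼ (U = -1*¼ = -¼ ≈ -0.25000)
M(E) = 8 (M(E) = 8 - 1*0 = 8 + 0 = 8)
j = -161/4 (j = 4*(10/(-1)) - ¼ = 4*(10*(-1)) - ¼ = 4*(-10) - ¼ = -40 - ¼ = -161/4 ≈ -40.250)
(M(-11 - 1*3) + h)*j = (8 - 238)*(-161/4) = -230*(-161/4) = 18515/2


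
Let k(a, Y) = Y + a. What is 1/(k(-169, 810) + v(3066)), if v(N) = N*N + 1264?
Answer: 1/9402261 ≈ 1.0636e-7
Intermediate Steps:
v(N) = 1264 + N² (v(N) = N² + 1264 = 1264 + N²)
1/(k(-169, 810) + v(3066)) = 1/((810 - 169) + (1264 + 3066²)) = 1/(641 + (1264 + 9400356)) = 1/(641 + 9401620) = 1/9402261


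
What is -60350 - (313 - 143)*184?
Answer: -91630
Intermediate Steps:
-60350 - (313 - 143)*184 = -60350 - 170*184 = -60350 - 1*31280 = -60350 - 31280 = -91630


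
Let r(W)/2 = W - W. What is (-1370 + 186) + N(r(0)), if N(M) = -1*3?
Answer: -1187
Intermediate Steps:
r(W) = 0 (r(W) = 2*(W - W) = 2*0 = 0)
N(M) = -3
(-1370 + 186) + N(r(0)) = (-1370 + 186) - 3 = -1184 - 3 = -1187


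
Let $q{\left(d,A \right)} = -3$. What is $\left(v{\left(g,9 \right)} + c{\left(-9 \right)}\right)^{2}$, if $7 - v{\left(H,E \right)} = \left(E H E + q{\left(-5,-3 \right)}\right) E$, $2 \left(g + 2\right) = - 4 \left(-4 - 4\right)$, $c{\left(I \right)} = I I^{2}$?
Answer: $118831801$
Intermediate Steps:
$c{\left(I \right)} = I^{3}$
$g = 14$ ($g = -2 + \frac{\left(-4\right) \left(-4 - 4\right)}{2} = -2 + \frac{\left(-4\right) \left(-8\right)}{2} = -2 + \frac{1}{2} \cdot 32 = -2 + 16 = 14$)
$v{\left(H,E \right)} = 7 - E \left(-3 + H E^{2}\right)$ ($v{\left(H,E \right)} = 7 - \left(E H E - 3\right) E = 7 - \left(H E^{2} - 3\right) E = 7 - \left(-3 + H E^{2}\right) E = 7 - E \left(-3 + H E^{2}\right)$)
$\left(v{\left(g,9 \right)} + c{\left(-9 \right)}\right)^{2} = \left(\left(7 + 3 \cdot 9 - 14 \cdot 9^{3}\right) + \left(-9\right)^{3}\right)^{2} = \left(\left(7 + 27 - 14 \cdot 729\right) - 729\right)^{2} = \left(\left(7 + 27 - 10206\right) - 729\right)^{2} = \left(-10172 - 729\right)^{2} = \left(-10901\right)^{2} = 118831801$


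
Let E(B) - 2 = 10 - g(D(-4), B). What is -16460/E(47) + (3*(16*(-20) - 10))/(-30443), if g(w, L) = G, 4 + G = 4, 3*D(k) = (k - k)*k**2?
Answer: -125269975/91329 ≈ -1371.6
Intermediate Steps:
D(k) = 0 (D(k) = ((k - k)*k**2)/3 = (0*k**2)/3 = (1/3)*0 = 0)
G = 0 (G = -4 + 4 = 0)
g(w, L) = 0
E(B) = 12 (E(B) = 2 + (10 - 1*0) = 2 + (10 + 0) = 2 + 10 = 12)
-16460/E(47) + (3*(16*(-20) - 10))/(-30443) = -16460/12 + (3*(16*(-20) - 10))/(-30443) = -16460*1/12 + (3*(-320 - 10))*(-1/30443) = -4115/3 + (3*(-330))*(-1/30443) = -4115/3 - 990*(-1/30443) = -4115/3 + 990/30443 = -125269975/91329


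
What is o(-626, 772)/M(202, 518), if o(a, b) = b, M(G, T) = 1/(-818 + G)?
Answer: -475552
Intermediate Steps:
o(-626, 772)/M(202, 518) = 772/(1/(-818 + 202)) = 772/(1/(-616)) = 772/(-1/616) = 772*(-616) = -475552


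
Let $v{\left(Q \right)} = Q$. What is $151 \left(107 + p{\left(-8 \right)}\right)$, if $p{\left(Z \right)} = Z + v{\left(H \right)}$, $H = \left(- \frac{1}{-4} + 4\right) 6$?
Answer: $\frac{37599}{2} \approx 18800.0$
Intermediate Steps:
$H = \frac{51}{2}$ ($H = \left(\left(-1\right) \left(- \frac{1}{4}\right) + 4\right) 6 = \left(\frac{1}{4} + 4\right) 6 = \frac{17}{4} \cdot 6 = \frac{51}{2} \approx 25.5$)
$p{\left(Z \right)} = \frac{51}{2} + Z$ ($p{\left(Z \right)} = Z + \frac{51}{2} = \frac{51}{2} + Z$)
$151 \left(107 + p{\left(-8 \right)}\right) = 151 \left(107 + \left(\frac{51}{2} - 8\right)\right) = 151 \left(107 + \frac{35}{2}\right) = 151 \cdot \frac{249}{2} = \frac{37599}{2}$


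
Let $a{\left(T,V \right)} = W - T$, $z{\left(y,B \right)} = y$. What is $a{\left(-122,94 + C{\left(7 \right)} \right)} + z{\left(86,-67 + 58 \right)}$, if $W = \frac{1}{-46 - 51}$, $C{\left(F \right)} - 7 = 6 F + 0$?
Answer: $\frac{20175}{97} \approx 207.99$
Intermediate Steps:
$C{\left(F \right)} = 7 + 6 F$ ($C{\left(F \right)} = 7 + \left(6 F + 0\right) = 7 + 6 F$)
$W = - \frac{1}{97}$ ($W = \frac{1}{-97} = - \frac{1}{97} \approx -0.010309$)
$a{\left(T,V \right)} = - \frac{1}{97} - T$
$a{\left(-122,94 + C{\left(7 \right)} \right)} + z{\left(86,-67 + 58 \right)} = \left(- \frac{1}{97} - -122\right) + 86 = \left(- \frac{1}{97} + 122\right) + 86 = \frac{11833}{97} + 86 = \frac{20175}{97}$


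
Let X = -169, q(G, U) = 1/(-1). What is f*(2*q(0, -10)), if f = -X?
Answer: -338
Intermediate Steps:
q(G, U) = -1
f = 169 (f = -1*(-169) = 169)
f*(2*q(0, -10)) = 169*(2*(-1)) = 169*(-2) = -338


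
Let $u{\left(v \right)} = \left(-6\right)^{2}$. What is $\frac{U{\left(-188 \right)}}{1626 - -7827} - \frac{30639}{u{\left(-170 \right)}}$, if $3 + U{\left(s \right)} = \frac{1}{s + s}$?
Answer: $- \frac{3025030451}{3554328} \approx -851.08$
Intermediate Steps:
$u{\left(v \right)} = 36$
$U{\left(s \right)} = -3 + \frac{1}{2 s}$ ($U{\left(s \right)} = -3 + \frac{1}{s + s} = -3 + \frac{1}{2 s}$)
$\frac{U{\left(-188 \right)}}{1626 - -7827} - \frac{30639}{u{\left(-170 \right)}} = \frac{-3 + \frac{1}{2 \left(-188\right)}}{1626 - -7827} - \frac{30639}{36} = \frac{-3 + \frac{1}{2} \left(- \frac{1}{188}\right)}{1626 + 7827} - \frac{10213}{12} = \frac{-3 - \frac{1}{376}}{9453} - \frac{10213}{12} = \left(- \frac{1129}{376}\right) \frac{1}{9453} - \frac{10213}{12} = - \frac{1129}{3554328} - \frac{10213}{12} = - \frac{3025030451}{3554328}$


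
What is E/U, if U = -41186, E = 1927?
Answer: -1927/41186 ≈ -0.046788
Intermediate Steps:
E/U = 1927/(-41186) = 1927*(-1/41186) = -1927/41186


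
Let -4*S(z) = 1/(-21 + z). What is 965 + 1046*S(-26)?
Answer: 91233/94 ≈ 970.56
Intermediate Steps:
S(z) = -1/(4*(-21 + z))
965 + 1046*S(-26) = 965 + 1046*(-1/(-84 + 4*(-26))) = 965 + 1046*(-1/(-84 - 104)) = 965 + 1046*(-1/(-188)) = 965 + 1046*(-1*(-1/188)) = 965 + 1046*(1/188) = 965 + 523/94 = 91233/94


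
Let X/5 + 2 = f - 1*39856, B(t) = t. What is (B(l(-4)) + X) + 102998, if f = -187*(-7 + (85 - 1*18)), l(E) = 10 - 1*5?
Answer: -152387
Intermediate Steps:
l(E) = 5 (l(E) = 10 - 5 = 5)
f = -11220 (f = -187*(-7 + (85 - 18)) = -187*(-7 + 67) = -187*60 = -11220)
X = -255390 (X = -10 + 5*(-11220 - 1*39856) = -10 + 5*(-11220 - 39856) = -10 + 5*(-51076) = -10 - 255380 = -255390)
(B(l(-4)) + X) + 102998 = (5 - 255390) + 102998 = -255385 + 102998 = -152387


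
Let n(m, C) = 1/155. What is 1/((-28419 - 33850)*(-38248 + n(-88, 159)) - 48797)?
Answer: 155/369150404556 ≈ 4.1988e-10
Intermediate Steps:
n(m, C) = 1/155
1/((-28419 - 33850)*(-38248 + n(-88, 159)) - 48797) = 1/((-28419 - 33850)*(-38248 + 1/155) - 48797) = 1/(-62269*(-5928439/155) - 48797) = 1/(369157968091/155 - 48797) = 1/(369150404556/155) = 155/369150404556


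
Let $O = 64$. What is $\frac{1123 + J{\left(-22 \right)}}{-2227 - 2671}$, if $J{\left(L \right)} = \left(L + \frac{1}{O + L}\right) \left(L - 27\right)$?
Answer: $- \frac{13199}{29388} \approx -0.44913$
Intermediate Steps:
$J{\left(L \right)} = \left(-27 + L\right) \left(L + \frac{1}{64 + L}\right)$ ($J{\left(L \right)} = \left(L + \frac{1}{64 + L}\right) \left(L - 27\right) = \left(L + \frac{1}{64 + L}\right) \left(-27 + L\right) = \left(-27 + L\right) \left(L + \frac{1}{64 + L}\right)$)
$\frac{1123 + J{\left(-22 \right)}}{-2227 - 2671} = \frac{1123 + \frac{-27 + \left(-22\right)^{3} - -37994 + 37 \left(-22\right)^{2}}{64 - 22}}{-2227 - 2671} = \frac{1123 + \frac{-27 - 10648 + 37994 + 37 \cdot 484}{42}}{-2227 - 2671} = \frac{1123 + \frac{-27 - 10648 + 37994 + 17908}{42}}{-2227 - 2671} = \frac{1123 + \frac{1}{42} \cdot 45227}{-4898} = \left(1123 + \frac{6461}{6}\right) \left(- \frac{1}{4898}\right) = \frac{13199}{6} \left(- \frac{1}{4898}\right) = - \frac{13199}{29388}$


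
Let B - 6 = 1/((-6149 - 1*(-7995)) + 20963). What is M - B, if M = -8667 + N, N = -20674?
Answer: -669375724/22809 ≈ -29347.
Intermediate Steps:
M = -29341 (M = -8667 - 20674 = -29341)
B = 136855/22809 (B = 6 + 1/((-6149 - 1*(-7995)) + 20963) = 6 + 1/((-6149 + 7995) + 20963) = 6 + 1/(1846 + 20963) = 6 + 1/22809 = 136855/22809 ≈ 6.0000)
M - B = -29341 - 1*136855/22809 = -29341 - 136855/22809 = -669375724/22809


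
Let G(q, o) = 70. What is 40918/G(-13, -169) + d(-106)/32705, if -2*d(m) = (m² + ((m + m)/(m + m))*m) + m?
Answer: 26756747/45787 ≈ 584.37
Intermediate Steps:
d(m) = -m - m²/2 (d(m) = -((m² + ((m + m)/(m + m))*m) + m)/2 = -((m² + ((2*m)/((2*m)))*m) + m)/2 = -((m² + ((2*m)*(1/(2*m)))*m) + m)/2 = -((m² + 1*m) + m)/2 = -((m² + m) + m)/2 = -((m + m²) + m)/2 = -(m² + 2*m)/2 = -m - m²/2)
40918/G(-13, -169) + d(-106)/32705 = 40918/70 - ½*(-106)*(2 - 106)/32705 = 40918*(1/70) - ½*(-106)*(-104)*(1/32705) = 20459/35 - 5512*1/32705 = 20459/35 - 5512/32705 = 26756747/45787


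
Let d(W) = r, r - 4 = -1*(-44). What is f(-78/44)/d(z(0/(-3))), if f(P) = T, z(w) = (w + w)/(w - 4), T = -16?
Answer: -1/3 ≈ -0.33333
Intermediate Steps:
z(w) = 2*w/(-4 + w) (z(w) = (2*w)/(-4 + w) = 2*w/(-4 + w))
r = 48 (r = 4 - 1*(-44) = 4 + 44 = 48)
d(W) = 48
f(P) = -16
f(-78/44)/d(z(0/(-3))) = -16/48 = -16*1/48 = -1/3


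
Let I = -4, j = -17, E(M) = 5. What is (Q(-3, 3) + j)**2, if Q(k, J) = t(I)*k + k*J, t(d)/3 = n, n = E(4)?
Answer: 5041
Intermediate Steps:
n = 5
t(d) = 15 (t(d) = 3*5 = 15)
Q(k, J) = 15*k + J*k (Q(k, J) = 15*k + k*J = 15*k + J*k)
(Q(-3, 3) + j)**2 = (-3*(15 + 3) - 17)**2 = (-3*18 - 17)**2 = (-54 - 17)**2 = (-71)**2 = 5041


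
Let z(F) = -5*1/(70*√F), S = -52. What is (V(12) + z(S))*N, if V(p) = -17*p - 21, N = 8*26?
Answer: -46800 + 4*I*√13/7 ≈ -46800.0 + 2.0603*I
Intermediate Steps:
N = 208
V(p) = -21 - 17*p
z(F) = -1/(14*√F)
(V(12) + z(S))*N = ((-21 - 17*12) - (-1)*I*√13/364)*208 = ((-21 - 204) - (-1)*I*√13/364)*208 = (-225 + I*√13/364)*208 = -46800 + 4*I*√13/7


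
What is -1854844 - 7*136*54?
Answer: -1906252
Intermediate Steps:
-1854844 - 7*136*54 = -1854844 - 952*54 = -1854844 - 1*51408 = -1854844 - 51408 = -1906252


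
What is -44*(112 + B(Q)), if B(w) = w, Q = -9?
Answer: -4532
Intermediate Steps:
-44*(112 + B(Q)) = -44*(112 - 9) = -44*103 = -4532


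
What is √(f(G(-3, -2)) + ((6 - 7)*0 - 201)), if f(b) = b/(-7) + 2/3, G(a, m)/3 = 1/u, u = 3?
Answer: I*√88410/21 ≈ 14.159*I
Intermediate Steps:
G(a, m) = 1 (G(a, m) = 3*(1/3) = 3*(1*(⅓)) = 3*(⅓) = 1)
f(b) = ⅔ - b/7 (f(b) = b*(-⅐) + 2*(⅓) = -b/7 + ⅔ = ⅔ - b/7)
√(f(G(-3, -2)) + ((6 - 7)*0 - 201)) = √((⅔ - ⅐*1) + ((6 - 7)*0 - 201)) = √((⅔ - ⅐) + (-1*0 - 201)) = √(11/21 + (0 - 201)) = √(11/21 - 201) = √(-4210/21) = I*√88410/21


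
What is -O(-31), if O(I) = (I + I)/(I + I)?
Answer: -1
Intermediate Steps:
O(I) = 1 (O(I) = (2*I)/((2*I)) = (2*I)*(1/(2*I)) = 1)
-O(-31) = -1*1 = -1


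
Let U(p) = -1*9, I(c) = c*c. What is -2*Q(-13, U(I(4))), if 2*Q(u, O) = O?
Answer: 9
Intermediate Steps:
I(c) = c**2
U(p) = -9
Q(u, O) = O/2
-2*Q(-13, U(I(4))) = -(-9) = -2*(-9/2) = 9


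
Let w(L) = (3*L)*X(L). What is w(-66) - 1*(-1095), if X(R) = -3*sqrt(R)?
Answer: 1095 + 594*I*sqrt(66) ≈ 1095.0 + 4825.7*I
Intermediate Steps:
w(L) = -9*L**(3/2) (w(L) = (3*L)*(-3*sqrt(L)) = -9*L**(3/2))
w(-66) - 1*(-1095) = -(-594)*I*sqrt(66) - 1*(-1095) = -(-594)*I*sqrt(66) + 1095 = 594*I*sqrt(66) + 1095 = 1095 + 594*I*sqrt(66)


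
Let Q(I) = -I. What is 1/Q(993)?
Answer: -1/993 ≈ -0.0010071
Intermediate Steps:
1/Q(993) = 1/(-1*993) = 1/(-993) = -1/993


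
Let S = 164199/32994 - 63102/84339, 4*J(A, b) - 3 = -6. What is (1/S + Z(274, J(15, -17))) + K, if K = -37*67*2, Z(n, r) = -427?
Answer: -2346638467857/435792299 ≈ -5384.8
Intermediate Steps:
J(A, b) = -¾ (J(A, b) = ¾ + (¼)*(-6) = ¾ - 3/2 = -¾)
S = 435792299/103062258 (S = 164199*(1/32994) - 63102*1/84339 = 54733/10998 - 21034/28113 = 435792299/103062258 ≈ 4.2284)
K = -4958 (K = -2479*2 = -4958)
(1/S + Z(274, J(15, -17))) + K = (1/(435792299/103062258) - 427) - 4958 = (103062258/435792299 - 427) - 4958 = -185980249415/435792299 - 4958 = -2346638467857/435792299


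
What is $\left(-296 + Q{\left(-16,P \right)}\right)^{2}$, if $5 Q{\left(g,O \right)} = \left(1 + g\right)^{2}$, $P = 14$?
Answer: $63001$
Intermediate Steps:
$Q{\left(g,O \right)} = \frac{\left(1 + g\right)^{2}}{5}$
$\left(-296 + Q{\left(-16,P \right)}\right)^{2} = \left(-296 + \frac{\left(1 - 16\right)^{2}}{5}\right)^{2} = \left(-296 + \frac{\left(-15\right)^{2}}{5}\right)^{2} = \left(-296 + \frac{1}{5} \cdot 225\right)^{2} = \left(-296 + 45\right)^{2} = \left(-251\right)^{2} = 63001$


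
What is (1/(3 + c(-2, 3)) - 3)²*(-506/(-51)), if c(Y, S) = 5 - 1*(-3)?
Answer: 47104/561 ≈ 83.964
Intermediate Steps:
c(Y, S) = 8 (c(Y, S) = 5 + 3 = 8)
(1/(3 + c(-2, 3)) - 3)²*(-506/(-51)) = (1/(3 + 8) - 3)²*(-506/(-51)) = (1/11 - 3)²*(-506*(-1/51)) = (1/11 - 3)²*(506/51) = (-32/11)²*(506/51) = (1024/121)*(506/51) = 47104/561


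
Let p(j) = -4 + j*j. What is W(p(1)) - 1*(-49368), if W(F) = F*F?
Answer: 49377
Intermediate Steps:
p(j) = -4 + j**2
W(F) = F**2
W(p(1)) - 1*(-49368) = (-4 + 1**2)**2 - 1*(-49368) = (-4 + 1)**2 + 49368 = (-3)**2 + 49368 = 9 + 49368 = 49377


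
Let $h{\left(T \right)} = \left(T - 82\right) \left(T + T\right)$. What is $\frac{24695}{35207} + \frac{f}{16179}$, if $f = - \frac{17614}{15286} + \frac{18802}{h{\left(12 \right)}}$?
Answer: $\frac{366043885707277}{522427224849480} \approx 0.70066$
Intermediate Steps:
$h{\left(T \right)} = 2 T \left(-82 + T\right)$ ($h{\left(T \right)} = \left(-82 + T\right) 2 T = 2 T \left(-82 + T\right)$)
$f = - \frac{11321389}{917160}$ ($f = - \frac{17614}{15286} + \frac{18802}{2 \cdot 12 \left(-82 + 12\right)} = \left(-17614\right) \frac{1}{15286} + \frac{18802}{2 \cdot 12 \left(-70\right)} = - \frac{8807}{7643} + \frac{18802}{-1680} = - \frac{8807}{7643} + 18802 \left(- \frac{1}{1680}\right) = - \frac{8807}{7643} - \frac{1343}{120} = - \frac{11321389}{917160} \approx -12.344$)
$\frac{24695}{35207} + \frac{f}{16179} = \frac{24695}{35207} - \frac{11321389}{917160 \cdot 16179} = 24695 \cdot \frac{1}{35207} - \frac{11321389}{14838731640} = \frac{24695}{35207} - \frac{11321389}{14838731640} = \frac{366043885707277}{522427224849480}$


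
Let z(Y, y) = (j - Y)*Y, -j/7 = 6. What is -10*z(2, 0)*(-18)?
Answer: -15840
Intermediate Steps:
j = -42 (j = -7*6 = -42)
z(Y, y) = Y*(-42 - Y) (z(Y, y) = (-42 - Y)*Y = Y*(-42 - Y))
-10*z(2, 0)*(-18) = -(-10)*2*(42 + 2)*(-18) = -(-10)*2*44*(-18) = -10*(-88)*(-18) = 880*(-18) = -15840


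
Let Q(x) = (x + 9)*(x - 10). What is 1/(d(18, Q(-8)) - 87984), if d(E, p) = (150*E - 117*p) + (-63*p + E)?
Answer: -1/82026 ≈ -1.2191e-5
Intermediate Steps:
Q(x) = (-10 + x)*(9 + x) (Q(x) = (9 + x)*(-10 + x) = (-10 + x)*(9 + x))
d(E, p) = -180*p + 151*E (d(E, p) = (-117*p + 150*E) + (E - 63*p) = -180*p + 151*E)
1/(d(18, Q(-8)) - 87984) = 1/((-180*(-90 + (-8)² - 1*(-8)) + 151*18) - 87984) = 1/((-180*(-90 + 64 + 8) + 2718) - 87984) = 1/((-180*(-18) + 2718) - 87984) = 1/((3240 + 2718) - 87984) = 1/(5958 - 87984) = 1/(-82026) = -1/82026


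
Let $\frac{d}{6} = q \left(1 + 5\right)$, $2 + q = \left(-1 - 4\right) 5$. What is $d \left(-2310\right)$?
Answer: $2245320$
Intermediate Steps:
$q = -27$ ($q = -2 + \left(-1 - 4\right) 5 = -2 - 25 = -27$)
$d = -972$ ($d = 6 \left(- 27 \left(1 + 5\right)\right) = 6 \left(\left(-27\right) 6\right) = 6 \left(-162\right) = -972$)
$d \left(-2310\right) = \left(-972\right) \left(-2310\right) = 2245320$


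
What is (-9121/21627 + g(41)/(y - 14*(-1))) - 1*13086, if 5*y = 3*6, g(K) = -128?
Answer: -3114950633/237897 ≈ -13094.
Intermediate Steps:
y = 18/5 (y = (3*6)/5 = (⅕)*18 = 18/5 ≈ 3.6000)
(-9121/21627 + g(41)/(y - 14*(-1))) - 1*13086 = (-9121/21627 - 128/(18/5 - 14*(-1))) - 1*13086 = (-9121*1/21627 - 128/(18/5 + 14)) - 13086 = (-9121/21627 - 128/88/5) - 13086 = (-9121/21627 - 128*5/88) - 13086 = (-9121/21627 - 80/11) - 13086 = -1830491/237897 - 13086 = -3114950633/237897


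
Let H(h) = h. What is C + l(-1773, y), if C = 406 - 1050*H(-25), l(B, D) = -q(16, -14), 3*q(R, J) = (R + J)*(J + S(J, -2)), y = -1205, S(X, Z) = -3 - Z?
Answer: 26666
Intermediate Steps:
q(R, J) = (-1 + J)*(J + R)/3 (q(R, J) = ((R + J)*(J + (-3 - 1*(-2))))/3 = ((J + R)*(J + (-3 + 2)))/3 = ((J + R)*(J - 1))/3 = ((J + R)*(-1 + J))/3 = ((-1 + J)*(J + R))/3 = (-1 + J)*(J + R)/3)
l(B, D) = 10 (l(B, D) = -(-1/3*(-14) - 1/3*16 + (1/3)*(-14)**2 + (1/3)*(-14)*16) = -(14/3 - 16/3 + (1/3)*196 - 224/3) = -(14/3 - 16/3 + 196/3 - 224/3) = -1*(-10) = 10)
C = 26656 (C = 406 - 1050*(-25) = 406 + 26250 = 26656)
C + l(-1773, y) = 26656 + 10 = 26666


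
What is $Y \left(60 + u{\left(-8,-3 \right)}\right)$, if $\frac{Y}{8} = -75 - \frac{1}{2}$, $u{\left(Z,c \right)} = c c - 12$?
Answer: $-34428$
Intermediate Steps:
$u{\left(Z,c \right)} = -12 + c^{2}$ ($u{\left(Z,c \right)} = c^{2} - 12 = -12 + c^{2}$)
$Y = -604$ ($Y = 8 \left(-75 - \frac{1}{2}\right) = 8 \left(- \frac{151}{2}\right) = -604$)
$Y \left(60 + u{\left(-8,-3 \right)}\right) = - 604 \left(60 - \left(12 - \left(-3\right)^{2}\right)\right) = - 604 \left(60 + \left(-12 + 9\right)\right) = - 604 \left(60 - 3\right) = \left(-604\right) 57 = -34428$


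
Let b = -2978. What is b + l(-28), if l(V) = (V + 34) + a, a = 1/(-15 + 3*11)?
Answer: -53495/18 ≈ -2971.9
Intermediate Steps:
a = 1/18 (a = 1/(-15 + 33) = 1/18 ≈ 0.055556)
l(V) = 613/18 + V (l(V) = (V + 34) + 1/18 = (34 + V) + 1/18 = 613/18 + V)
b + l(-28) = -2978 + (613/18 - 28) = -2978 + 109/18 = -53495/18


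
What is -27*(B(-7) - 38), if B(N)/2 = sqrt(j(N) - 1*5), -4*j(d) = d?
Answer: 1026 - 27*I*sqrt(13) ≈ 1026.0 - 97.35*I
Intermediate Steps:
j(d) = -d/4
B(N) = 2*sqrt(-5 - N/4) (B(N) = 2*sqrt(-N/4 - 1*5) = 2*sqrt(-N/4 - 5) = 2*sqrt(-5 - N/4))
-27*(B(-7) - 38) = -27*(sqrt(-20 - 1*(-7)) - 38) = -27*(sqrt(-20 + 7) - 38) = -27*(sqrt(-13) - 38) = -27*(I*sqrt(13) - 38) = -27*(-38 + I*sqrt(13)) = 1026 - 27*I*sqrt(13)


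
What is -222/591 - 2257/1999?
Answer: -592555/393803 ≈ -1.5047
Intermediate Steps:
-222/591 - 2257/1999 = -222*1/591 - 2257*1/1999 = -74/197 - 2257/1999 = -592555/393803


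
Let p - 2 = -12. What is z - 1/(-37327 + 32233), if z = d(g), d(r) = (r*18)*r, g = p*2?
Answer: 36676801/5094 ≈ 7200.0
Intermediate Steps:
p = -10 (p = 2 - 12 = -10)
g = -20 (g = -10*2 = -20)
d(r) = 18*r**2 (d(r) = (18*r)*r = 18*r**2)
z = 7200 (z = 18*(-20)**2 = 18*400 = 7200)
z - 1/(-37327 + 32233) = 7200 - 1/(-37327 + 32233) = 7200 - 1/(-5094) = 7200 - 1*(-1/5094) = 7200 + 1/5094 = 36676801/5094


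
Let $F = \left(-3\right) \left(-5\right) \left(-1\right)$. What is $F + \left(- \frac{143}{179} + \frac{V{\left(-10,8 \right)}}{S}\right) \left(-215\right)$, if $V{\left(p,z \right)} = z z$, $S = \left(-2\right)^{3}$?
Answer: $\frac{335940}{179} \approx 1876.8$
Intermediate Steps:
$S = -8$
$V{\left(p,z \right)} = z^{2}$
$F = -15$ ($F = 15 \left(-1\right) = -15$)
$F + \left(- \frac{143}{179} + \frac{V{\left(-10,8 \right)}}{S}\right) \left(-215\right) = -15 + \left(- \frac{143}{179} + \frac{8^{2}}{-8}\right) \left(-215\right) = -15 + \left(\left(-143\right) \frac{1}{179} + 64 \left(- \frac{1}{8}\right)\right) \left(-215\right) = -15 + \left(- \frac{143}{179} - 8\right) \left(-215\right) = -15 - - \frac{338625}{179} = -15 + \frac{338625}{179} = \frac{335940}{179}$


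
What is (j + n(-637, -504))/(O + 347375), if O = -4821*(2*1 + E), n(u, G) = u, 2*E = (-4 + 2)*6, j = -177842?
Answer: -178479/366659 ≈ -0.48677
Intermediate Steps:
E = -6 (E = ((-4 + 2)*6)/2 = (-2*6)/2 = (1/2)*(-12) = -6)
O = 19284 (O = -4821*(2*1 - 6) = -4821*(2 - 6) = -4821*(-4) = 19284)
(j + n(-637, -504))/(O + 347375) = (-177842 - 637)/(19284 + 347375) = -178479/366659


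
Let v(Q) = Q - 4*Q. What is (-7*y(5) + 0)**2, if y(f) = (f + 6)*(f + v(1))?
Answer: 23716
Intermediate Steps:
v(Q) = -3*Q
y(f) = (-3 + f)*(6 + f) (y(f) = (f + 6)*(f - 3*1) = (6 + f)*(f - 3) = (6 + f)*(-3 + f) = (-3 + f)*(6 + f))
(-7*y(5) + 0)**2 = (-7*(-18 + 5**2 + 3*5) + 0)**2 = (-7*(-18 + 25 + 15) + 0)**2 = (-7*22 + 0)**2 = (-154 + 0)**2 = (-154)**2 = 23716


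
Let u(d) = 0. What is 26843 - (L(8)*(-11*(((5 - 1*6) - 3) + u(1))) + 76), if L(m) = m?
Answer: 26415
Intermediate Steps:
26843 - (L(8)*(-11*(((5 - 1*6) - 3) + u(1))) + 76) = 26843 - (8*(-11*(((5 - 1*6) - 3) + 0)) + 76) = 26843 - (8*(-11*(((5 - 6) - 3) + 0)) + 76) = 26843 - (8*(-11*((-1 - 3) + 0)) + 76) = 26843 - (8*(-11*(-4 + 0)) + 76) = 26843 - (8*(-11*(-4)) + 76) = 26843 - (8*44 + 76) = 26843 - (352 + 76) = 26843 - 1*428 = 26843 - 428 = 26415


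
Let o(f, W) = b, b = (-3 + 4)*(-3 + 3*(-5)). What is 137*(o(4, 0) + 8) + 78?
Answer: -1292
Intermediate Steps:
b = -18 (b = 1*(-3 - 15) = 1*(-18) = -18)
o(f, W) = -18
137*(o(4, 0) + 8) + 78 = 137*(-18 + 8) + 78 = 137*(-10) + 78 = -1370 + 78 = -1292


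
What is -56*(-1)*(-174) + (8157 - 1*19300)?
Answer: -20887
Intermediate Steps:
-56*(-1)*(-174) + (8157 - 1*19300) = 56*(-174) + (8157 - 19300) = -9744 - 11143 = -20887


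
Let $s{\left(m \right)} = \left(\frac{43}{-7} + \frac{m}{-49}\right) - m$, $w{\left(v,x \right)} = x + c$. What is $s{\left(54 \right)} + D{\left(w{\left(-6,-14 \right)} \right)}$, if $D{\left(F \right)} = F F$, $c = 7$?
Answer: $- \frac{600}{49} \approx -12.245$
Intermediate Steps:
$w{\left(v,x \right)} = 7 + x$ ($w{\left(v,x \right)} = x + 7 = 7 + x$)
$D{\left(F \right)} = F^{2}$
$s{\left(m \right)} = - \frac{43}{7} - \frac{50 m}{49}$ ($s{\left(m \right)} = \left(43 \left(- \frac{1}{7}\right) + m \left(- \frac{1}{49}\right)\right) - m = \left(- \frac{43}{7} - \frac{m}{49}\right) - m = - \frac{43}{7} - \frac{50 m}{49}$)
$s{\left(54 \right)} + D{\left(w{\left(-6,-14 \right)} \right)} = \left(- \frac{43}{7} - \frac{2700}{49}\right) + \left(7 - 14\right)^{2} = \left(- \frac{43}{7} - \frac{2700}{49}\right) + \left(-7\right)^{2} = - \frac{3001}{49} + 49 = - \frac{600}{49}$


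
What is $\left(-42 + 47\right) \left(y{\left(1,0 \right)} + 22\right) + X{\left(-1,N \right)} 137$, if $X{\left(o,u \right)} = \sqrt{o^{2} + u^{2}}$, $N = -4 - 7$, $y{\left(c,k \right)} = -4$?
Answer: $90 + 137 \sqrt{122} \approx 1603.2$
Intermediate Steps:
$N = -11$ ($N = -4 - 7 = -11$)
$\left(-42 + 47\right) \left(y{\left(1,0 \right)} + 22\right) + X{\left(-1,N \right)} 137 = \left(-42 + 47\right) \left(-4 + 22\right) + \sqrt{\left(-1\right)^{2} + \left(-11\right)^{2}} \cdot 137 = 5 \cdot 18 + \sqrt{1 + 121} \cdot 137 = 90 + \sqrt{122} \cdot 137 = 90 + 137 \sqrt{122}$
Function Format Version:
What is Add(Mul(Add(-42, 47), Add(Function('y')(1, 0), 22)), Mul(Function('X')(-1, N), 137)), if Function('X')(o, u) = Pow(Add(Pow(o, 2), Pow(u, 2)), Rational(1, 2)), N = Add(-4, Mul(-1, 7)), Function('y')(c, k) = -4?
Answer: Add(90, Mul(137, Pow(122, Rational(1, 2)))) ≈ 1603.2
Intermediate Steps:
N = -11 (N = Add(-4, -7) = -11)
Add(Mul(Add(-42, 47), Add(Function('y')(1, 0), 22)), Mul(Function('X')(-1, N), 137)) = Add(Mul(Add(-42, 47), Add(-4, 22)), Mul(Pow(Add(Pow(-1, 2), Pow(-11, 2)), Rational(1, 2)), 137)) = Add(Mul(5, 18), Mul(Pow(Add(1, 121), Rational(1, 2)), 137)) = Add(90, Mul(Pow(122, Rational(1, 2)), 137)) = Add(90, Mul(137, Pow(122, Rational(1, 2))))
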